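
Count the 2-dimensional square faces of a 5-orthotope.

Choose 2 of 5 axes to span the face (C(5,2) = 10 ways), then fix each of the remaining 3 coordinates at one of its two extreme values (2^3 = 8 ways): 10·8 = 80.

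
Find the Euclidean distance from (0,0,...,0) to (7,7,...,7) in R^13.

d = √(7² + 7² + ... + 7²) [13 terms] = √(13·7²) = 7√13 ≈ 25.2389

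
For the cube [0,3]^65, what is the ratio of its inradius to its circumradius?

r_in / r_out = (3/2) / (3√65/2) = 1/√65 ≈ 0.124035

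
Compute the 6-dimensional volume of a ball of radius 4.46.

The n-ball volume is π^(n/2)·r^n/Γ(n/2+1). With n=6, r=4.46: V ≈ 40673.1.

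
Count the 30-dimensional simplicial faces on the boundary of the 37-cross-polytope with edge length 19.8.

f_30(37-orthoplex) = 2^31 · (37 choose 31) = 4992435625132032.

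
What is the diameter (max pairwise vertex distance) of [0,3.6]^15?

The space diagonal of an n-cube of side s is s√n. Here 3.6·√15 ≈ 13.9427.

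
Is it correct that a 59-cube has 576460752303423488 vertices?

True. The 59-cube has 2^59 = 576460752303423488 vertices.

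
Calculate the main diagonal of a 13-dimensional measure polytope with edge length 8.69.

d = √(8.69² + 8.69² + ... + 8.69²) [13 terms] = √(13·8.69²) = 8.69√13 ≈ 31.3322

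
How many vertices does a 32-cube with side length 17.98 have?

The 32-cube has 2^32 = 4294967296 vertices.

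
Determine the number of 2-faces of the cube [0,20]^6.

Choose 2 of 6 axes to span the face (C(6,2) = 15 ways), then fix each of the remaining 4 coordinates at one of its two extreme values (2^4 = 16 ways): 15·16 = 240.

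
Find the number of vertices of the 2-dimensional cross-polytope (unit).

Number of vertices = 2n = 4.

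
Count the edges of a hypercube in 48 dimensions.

An n-cube has n·2^(n-1) edges. With n = 48: 48·140737488355328 = 6755399441055744.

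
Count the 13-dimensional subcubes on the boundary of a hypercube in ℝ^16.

f_13(16-cube) = (16 choose 13) · 2^3 = 4480.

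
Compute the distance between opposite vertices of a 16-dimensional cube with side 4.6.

d = √(4.6² + 4.6² + ... + 4.6²) [16 terms] = √(16·4.6²) = 4.6√16 = 18.4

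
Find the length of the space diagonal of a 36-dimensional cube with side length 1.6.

Diagonal = √36 · 1.6 = 9.6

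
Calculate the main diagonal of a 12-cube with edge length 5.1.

||(5.1,5.1,...,5.1)|| = √(12)·5.1 ≈ 17.6669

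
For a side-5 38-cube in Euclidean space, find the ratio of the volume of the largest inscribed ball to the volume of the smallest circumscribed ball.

V_in/V_out = n^(-n/2) = 38^(-38/2) ≈ 9.64077e-31.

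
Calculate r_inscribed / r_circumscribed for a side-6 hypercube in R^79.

r_in = 6/2 (half the side); r_out = 6√79/2 (half the diagonal). Ratio = 1/√79 ≈ 0.112509.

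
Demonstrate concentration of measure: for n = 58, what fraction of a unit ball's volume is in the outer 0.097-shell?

1 - (1-0.097)^58 ≈ 0.997309 ≈ 99.73%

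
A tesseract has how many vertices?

The 4-cube has 2^4 = 16 vertices.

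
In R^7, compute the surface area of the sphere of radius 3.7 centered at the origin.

The surface area of an n-ball is 2π^(n/2) r^(n-1) / Γ(n/2). For n=7, r=3.7: 84857.2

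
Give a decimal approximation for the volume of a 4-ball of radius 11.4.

Volume = π^{4/2}·(11.4)^4/Γ(3) ≈ 83346.8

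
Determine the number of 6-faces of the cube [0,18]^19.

Number of 6-faces = C(19,6) · 2^(19-6) = 27132 · 8192 = 222265344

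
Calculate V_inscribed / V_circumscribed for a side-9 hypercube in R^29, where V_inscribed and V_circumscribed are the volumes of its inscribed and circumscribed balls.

Volume scales as r^n, and r_in/r_out = 1/√29, giving (1/√29)^29 ≈ 6.24064e-22.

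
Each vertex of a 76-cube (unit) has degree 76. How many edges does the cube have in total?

An n-cube has n·2^(n-1) edges. With n = 76: 76·37778931862957161709568 = 2871198821584744289927168.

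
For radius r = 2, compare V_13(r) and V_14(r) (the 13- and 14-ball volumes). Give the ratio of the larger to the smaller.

V_13(2) ≈ 7459.87, V_14(2) ≈ 9818.35. The 14-ball is larger by a factor of 1.316.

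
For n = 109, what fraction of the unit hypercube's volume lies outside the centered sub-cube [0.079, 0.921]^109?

The inner cube has side 1-2·0.079 = 0.842 and volume (0.842)^109 ≈ 7.228e-09, so the shell holds 0.9999999928 of the volume.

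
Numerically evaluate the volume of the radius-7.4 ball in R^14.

The n-ball volume is π^(n/2)·r^n/Γ(n/2+1). With n=14, r=7.4: V ≈ 8.84836e+11.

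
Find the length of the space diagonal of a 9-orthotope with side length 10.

d = √(10² + 10² + ... + 10²) [9 terms] = √(9·10²) = 10√9 = 30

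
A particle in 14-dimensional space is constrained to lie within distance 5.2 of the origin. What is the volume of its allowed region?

The n-ball volume is π^(n/2)·r^n/Γ(n/2+1). With n=14, r=5.2: V ≈ 6.33382e+09.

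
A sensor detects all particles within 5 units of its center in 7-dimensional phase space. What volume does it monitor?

The n-ball volume is π^(n/2)·r^n/Γ(n/2+1). With n=7, r=5: V = 250000·π^3/21 ≈ 369122.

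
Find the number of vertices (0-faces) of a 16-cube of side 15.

An n-cube has C(n,k)·2^(n-k) k-faces. Here C(16,0)·2^16 = 1·65536 = 65536.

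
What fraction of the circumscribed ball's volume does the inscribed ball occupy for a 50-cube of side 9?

Volume scales as r^n, and r_in/r_out = 1/√50, giving (1/√50)^50 ≈ 3.35544e-43.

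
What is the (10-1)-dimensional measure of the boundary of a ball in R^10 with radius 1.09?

|∂B_10(1.09)| ≈ 55.3868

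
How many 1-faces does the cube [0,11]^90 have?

The 90-cube has n·2^(n-1) = 90·2^89 = 90·618970019642690137449562112 = 55707301767842112370460590080 edges.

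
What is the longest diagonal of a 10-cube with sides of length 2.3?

Diagonal = √10 · 2.3 ≈ 7.27324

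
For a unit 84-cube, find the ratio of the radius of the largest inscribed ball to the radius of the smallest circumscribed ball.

For an n-cube of any side s, the inradius is s/2 and the circumradius is s√n/2, so the ratio is 1/√84 ≈ 0.109109.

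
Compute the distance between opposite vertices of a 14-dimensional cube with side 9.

d = √(9² + 9² + ... + 9²) [14 terms] = √(14·9²) = 9√14 ≈ 33.6749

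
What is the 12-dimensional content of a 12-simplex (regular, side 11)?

For a regular n-simplex with edge a, V = (a^n / n!)·√((n+1)/2^n). With a=11, n=12: V ≈ 369.119.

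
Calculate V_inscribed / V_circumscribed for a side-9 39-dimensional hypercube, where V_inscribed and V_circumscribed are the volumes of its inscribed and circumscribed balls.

V_in/V_out = n^(-n/2) = 39^(-39/2) ≈ 9.42411e-32.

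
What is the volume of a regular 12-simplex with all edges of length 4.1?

Volume = 4.1^12 · √(13/2^12) / 12! ≈ 0.00265376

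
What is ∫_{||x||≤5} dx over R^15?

The n-ball volume is π^(n/2)·r^n/Γ(n/2+1). With n=15, r=5: V = 312500000000·π^7/81081 ≈ 1.16407e+10.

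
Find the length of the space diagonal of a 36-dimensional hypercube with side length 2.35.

The space diagonal of an n-cube of side s is s√n. Here 2.35·√36 = 14.1.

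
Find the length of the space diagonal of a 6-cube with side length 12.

The space diagonal of an n-cube of side s is s√n. Here 12·√6 ≈ 29.3939.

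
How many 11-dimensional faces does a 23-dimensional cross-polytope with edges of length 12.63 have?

Each 11-face is the convex hull of 12 vertices, one chosen as ±e_i from each of 12 distinct axes: 2^12·C(23,12) = 5538111488.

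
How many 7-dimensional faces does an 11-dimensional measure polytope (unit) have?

Number of 7-faces = C(11,7) · 2^(11-7) = 330 · 16 = 5280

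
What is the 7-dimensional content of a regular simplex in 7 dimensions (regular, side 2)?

For a regular n-simplex with edge a, V = (a^n / n!)·√((n+1)/2^n). With a=2, n=7: V ≈ 0.00634921.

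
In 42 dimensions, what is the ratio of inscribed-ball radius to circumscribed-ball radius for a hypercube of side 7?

Ratio = (s/2)/(s√42/2) = 42^(-1/2) ≈ 0.154303.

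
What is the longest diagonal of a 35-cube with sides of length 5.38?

The space diagonal of an n-cube of side s is s√n. Here 5.38·√35 ≈ 31.8285.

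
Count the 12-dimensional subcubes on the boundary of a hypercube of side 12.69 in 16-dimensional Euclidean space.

Choose 12 of 16 axes to span the face (C(16,12) = 1820 ways), then fix each of the remaining 4 coordinates at one of its two extreme values (2^4 = 16 ways): 1820·16 = 29120.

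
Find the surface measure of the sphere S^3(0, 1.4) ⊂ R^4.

The surface area of an n-ball is 2π^(n/2) r^(n-1) / Γ(n/2). For n=4, r=1.4: 54.1644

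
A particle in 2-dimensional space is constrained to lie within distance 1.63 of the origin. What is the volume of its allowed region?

V_2(1.63) = π^(2/2) · (1.63)^2 / Γ(2/2 + 1) ≈ 8.3469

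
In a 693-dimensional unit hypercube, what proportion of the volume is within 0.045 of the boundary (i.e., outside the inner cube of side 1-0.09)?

Shell fraction = 1 - (1-0.09)^693 ≈ 1 - 4.127e-29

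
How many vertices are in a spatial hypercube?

Choose 0 of 3 axes to span the face (C(3,0) = 1 way), then fix each of the remaining 3 coordinates at one of its two extreme values (2^3 = 8 ways): 1·8 = 8.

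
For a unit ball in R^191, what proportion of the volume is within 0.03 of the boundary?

V(inner)/V(outer) = ((1-0.03)/1)^191 ≈ 0.002974, so the shell fraction is 0.997026.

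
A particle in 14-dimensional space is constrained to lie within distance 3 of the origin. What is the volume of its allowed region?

Volume = π^{14/2}·(3)^14/Γ(8) = 531441·π^7/560 ≈ 2.86626e+06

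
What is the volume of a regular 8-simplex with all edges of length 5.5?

V = (5.5^8 / 8!) · √((8+1) / 2^8) ≈ 3.89388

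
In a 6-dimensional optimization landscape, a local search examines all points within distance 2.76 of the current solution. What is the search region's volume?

The n-ball volume is π^(n/2)·r^n/Γ(n/2+1). With n=6, r=2.76: V ≈ 2284.3.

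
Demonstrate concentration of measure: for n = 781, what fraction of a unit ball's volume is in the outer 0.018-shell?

1 - (1-0.018)^781 ≈ 0.9999993096 ≈ 99.999931%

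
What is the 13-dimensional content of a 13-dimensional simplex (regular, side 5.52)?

Volume = 5.52^13 · √(14/2^13) / 13! ≈ 0.029329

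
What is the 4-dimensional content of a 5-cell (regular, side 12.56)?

For a regular n-simplex with edge a, V = (a^n / n!)·√((n+1)/2^n). With a=12.56, n=4: V ≈ 579.659.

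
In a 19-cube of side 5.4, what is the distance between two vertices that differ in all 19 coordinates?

Diagonal = √19 · 5.4 ≈ 23.5381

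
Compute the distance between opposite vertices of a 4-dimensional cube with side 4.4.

The space diagonal of an n-cube of side s is s√n. Here 4.4·√4 = 8.8.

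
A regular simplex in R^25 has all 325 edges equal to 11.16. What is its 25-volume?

Volume = 11.16^25 · √(26/2^25) / 25! ≈ 0.00882208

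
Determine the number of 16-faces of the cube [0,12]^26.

f_16(26-cube) = (26 choose 16) · 2^10 = 5439216640.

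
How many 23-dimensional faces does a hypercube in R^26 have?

Choose 23 of 26 axes to span the face (C(26,23) = 2600 ways), then fix each of the remaining 3 coordinates at one of its two extreme values (2^3 = 8 ways): 2600·8 = 20800.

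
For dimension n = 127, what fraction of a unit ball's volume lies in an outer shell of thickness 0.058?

1 - (1-0.058)^127 ≈ 0.999494 ≈ 99.95%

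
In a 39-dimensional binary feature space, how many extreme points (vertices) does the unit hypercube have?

An n-cube has 2^n vertices; for n = 39 that is 2^39 = 549755813888.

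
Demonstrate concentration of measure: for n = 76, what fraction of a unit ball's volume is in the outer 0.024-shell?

1 - (1-0.024)^76 ≈ 0.842171 ≈ 84.22%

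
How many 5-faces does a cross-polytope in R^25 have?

An n-cross-polytope has 2^(k+1)·C(n,k+1) k-faces. Here 2^6·C(25,6) = 64·177100 = 11334400.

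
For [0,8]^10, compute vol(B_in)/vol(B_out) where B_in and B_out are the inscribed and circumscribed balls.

V_in / V_out = (r_in/r_out)^10 = (1/√10)^10 = 10^(-10/2) ≈ 1e-05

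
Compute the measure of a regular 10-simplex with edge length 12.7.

For a regular n-simplex with edge a, V = (a^n / n!)·√((n+1)/2^n). With a=12.7, n=10: V ≈ 3117.6.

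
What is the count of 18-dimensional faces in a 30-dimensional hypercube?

f_18(30-cube) = (30 choose 18) · 2^12 = 354276249600.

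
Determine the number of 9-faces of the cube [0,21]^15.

An n-cube has C(n,k)·2^(n-k) k-faces. Here C(15,9)·2^6 = 5005·64 = 320320.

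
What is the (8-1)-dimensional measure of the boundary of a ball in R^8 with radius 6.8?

The surface area of an n-ball is 2π^(n/2) r^(n-1) / Γ(n/2). For n=8, r=6.8: 2.18293e+07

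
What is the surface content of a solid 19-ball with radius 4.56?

S_19(4.56) = 2·π^(19/2)·(4.56)^18 / Γ(19/2) ≈ 6.43736e+11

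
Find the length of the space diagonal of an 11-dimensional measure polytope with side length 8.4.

d = √(8.4² + 8.4² + ... + 8.4²) [11 terms] = √(11·8.4²) = 8.4√11 ≈ 27.8596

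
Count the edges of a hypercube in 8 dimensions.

An n-cube has n·2^(n-1) edges. With n = 8: 8·128 = 1024.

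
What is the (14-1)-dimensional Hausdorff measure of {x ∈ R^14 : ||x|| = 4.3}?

S_14(4.3) = 2·π^(14/2)·(4.3)^13 / Γ(14/2) ≈ 1.44157e+09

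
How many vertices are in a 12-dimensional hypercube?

Number of 0-faces = C(12,0) · 2^(12-0) = 1 · 4096 = 4096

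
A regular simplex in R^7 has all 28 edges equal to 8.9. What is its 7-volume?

Volume = 8.9^7 · √(8/2^7) / 7! ≈ 219.401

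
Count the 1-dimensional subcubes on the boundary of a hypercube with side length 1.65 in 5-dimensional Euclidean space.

An n-cube has C(n,k)·2^(n-k) k-faces. Here C(5,1)·2^4 = 5·16 = 80.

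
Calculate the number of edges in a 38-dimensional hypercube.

An n-cube has n·2^(n-1) edges. With n = 38: 38·137438953472 = 5222680231936.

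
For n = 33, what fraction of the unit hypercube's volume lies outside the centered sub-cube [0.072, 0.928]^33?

The inner cube has side 1-2·0.072 = 0.856 and volume (0.856)^33 ≈ 0.005911, so the shell holds 0.994089 of the volume.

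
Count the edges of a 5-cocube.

Each 1-face is the convex hull of 2 vertices, one chosen as ±e_i from each of 2 distinct axes: 2^2·C(5,2) = 40.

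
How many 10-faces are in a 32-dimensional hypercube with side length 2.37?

An n-cube has C(n,k)·2^(n-k) k-faces. Here C(32,10)·2^22 = 64512240·4194304 = 270583946280960.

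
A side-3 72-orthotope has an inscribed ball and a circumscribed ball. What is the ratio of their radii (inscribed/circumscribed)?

Ratio = (s/2)/(s√72/2) = 72^(-1/2) ≈ 0.117851.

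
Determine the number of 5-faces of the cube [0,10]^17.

Number of 5-faces = C(17,5) · 2^(17-5) = 6188 · 4096 = 25346048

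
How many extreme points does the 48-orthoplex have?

The vertices are ±e_1, ..., ±e_48, so there are 2·48 = 96.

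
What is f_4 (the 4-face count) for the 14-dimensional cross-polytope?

An n-cross-polytope has 2^(k+1)·C(n,k+1) k-faces. Here 2^5·C(14,5) = 32·2002 = 64064.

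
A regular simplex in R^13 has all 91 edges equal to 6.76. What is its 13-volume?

For a regular n-simplex with edge a, V = (a^n / n!)·√((n+1)/2^n). With a=6.76, n=13: V ≈ 0.408692.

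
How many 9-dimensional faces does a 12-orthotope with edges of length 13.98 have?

Number of 9-faces = C(12,9) · 2^(12-9) = 220 · 8 = 1760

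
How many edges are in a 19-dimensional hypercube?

An n-cube has C(n,k)·2^(n-k) k-faces. Here C(19,1)·2^18 = 19·262144 = 4980736.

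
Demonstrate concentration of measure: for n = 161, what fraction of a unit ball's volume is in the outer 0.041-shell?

1 - (1-0.041)^161 ≈ 0.998818 ≈ 99.88%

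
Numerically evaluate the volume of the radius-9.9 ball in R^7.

Volume = π^{7/2}·(9.9)^7/Γ(9/2) ≈ 4.40379e+07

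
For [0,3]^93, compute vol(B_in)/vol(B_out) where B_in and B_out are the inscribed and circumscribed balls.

V_in/V_out = n^(-n/2) = 93^(-93/2) ≈ 2.92108e-92.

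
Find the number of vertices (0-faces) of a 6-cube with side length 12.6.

Number of 0-faces = C(6,0) · 2^(6-0) = 1 · 64 = 64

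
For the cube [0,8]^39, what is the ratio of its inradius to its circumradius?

r_in = 8/2 (half the side); r_out = 8√39/2 (half the diagonal). Ratio = 1/√39 ≈ 0.160128.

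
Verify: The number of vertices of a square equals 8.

False. The 2-cube has 2^2 = 4 vertices.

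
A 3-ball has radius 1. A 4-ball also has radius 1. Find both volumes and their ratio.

V_3(1) ≈ 4.18879. V_4(1) ≈ 4.9348. Ratio V_3/V_4 ≈ 0.8488.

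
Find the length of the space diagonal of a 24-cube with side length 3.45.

||(3.45,3.45,...,3.45)|| = √(24)·3.45 ≈ 16.9015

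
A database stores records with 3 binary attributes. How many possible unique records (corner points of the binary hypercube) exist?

The 3-cube has 2^3 = 8 vertices.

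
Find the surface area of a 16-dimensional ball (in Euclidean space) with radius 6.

The surface area of an n-ball is 2π^(n/2) r^(n-1) / Γ(n/2). For n=16, r=6: 6530347008·π^8/35 ≈ 1.77038e+12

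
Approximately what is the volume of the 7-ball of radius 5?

The n-ball volume is π^(n/2)·r^n/Γ(n/2+1). With n=7, r=5: V = 250000·π^3/21 ≈ 369122.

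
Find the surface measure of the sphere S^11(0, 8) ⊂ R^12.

S_12(8) = 2·π^(12/2)·(8)^11 / Γ(12/2) = 2147483648·π^6/15 ≈ 1.37638e+11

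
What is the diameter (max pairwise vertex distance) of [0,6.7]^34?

d = √(6.7² + 6.7² + ... + 6.7²) [34 terms] = √(34·6.7²) = 6.7√34 ≈ 39.0674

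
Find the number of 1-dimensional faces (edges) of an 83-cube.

An n-cube has n·2^(n-1) edges. With n = 83: 83·4835703278458516698824704 = 401363372112056886002450432.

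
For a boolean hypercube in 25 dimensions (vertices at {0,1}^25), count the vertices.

The 25-cube has 2^25 = 33554432 vertices.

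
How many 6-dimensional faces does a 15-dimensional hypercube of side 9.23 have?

An n-cube has C(n,k)·2^(n-k) k-faces. Here C(15,6)·2^9 = 5005·512 = 2562560.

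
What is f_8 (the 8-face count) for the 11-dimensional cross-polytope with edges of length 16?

f_8(11-orthoplex) = 2^9 · (11 choose 9) = 28160.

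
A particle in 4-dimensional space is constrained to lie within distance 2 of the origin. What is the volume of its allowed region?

The n-ball volume is π^(n/2)·r^n/Γ(n/2+1). With n=4, r=2: V = 8·π^2 ≈ 78.9568.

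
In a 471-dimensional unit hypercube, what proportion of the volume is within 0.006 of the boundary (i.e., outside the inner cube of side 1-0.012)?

The inner cube has side 1-2·0.006 = 0.988 and volume (0.988)^471 ≈ 0.003393, so the shell holds 0.996607 of the volume.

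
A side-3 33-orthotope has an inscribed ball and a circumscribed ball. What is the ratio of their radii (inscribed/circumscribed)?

r_in / r_out = (3/2) / (3√33/2) = 1/√33 ≈ 0.174078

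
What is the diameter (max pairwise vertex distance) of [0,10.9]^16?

The space diagonal of an n-cube of side s is s√n. Here 10.9·√16 = 43.6.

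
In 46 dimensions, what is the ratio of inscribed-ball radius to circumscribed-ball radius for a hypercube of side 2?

For an n-cube of any side s, the inradius is s/2 and the circumradius is s√n/2, so the ratio is 1/√46 ≈ 0.147442.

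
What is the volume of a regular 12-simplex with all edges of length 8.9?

V = (8.9^12 / 12!) · √((12+1) / 2^12) ≈ 29.0492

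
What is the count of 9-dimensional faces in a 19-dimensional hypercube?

An n-cube has C(n,k)·2^(n-k) k-faces. Here C(19,9)·2^10 = 92378·1024 = 94595072.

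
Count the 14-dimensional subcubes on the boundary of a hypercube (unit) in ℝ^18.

Choose 14 of 18 axes to span the face (C(18,14) = 3060 ways), then fix each of the remaining 4 coordinates at one of its two extreme values (2^4 = 16 ways): 3060·16 = 48960.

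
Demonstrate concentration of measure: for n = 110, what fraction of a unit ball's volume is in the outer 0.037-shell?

1 - (1-0.037)^110 ≈ 0.984191 ≈ 98.42%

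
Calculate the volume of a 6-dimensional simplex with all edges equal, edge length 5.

For a regular n-simplex with edge a, V = (a^n / n!)·√((n+1)/2^n). With a=5, n=6: V ≈ 7.17706.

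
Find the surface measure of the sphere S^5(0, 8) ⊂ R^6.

S = n·V_n(r)/r = 6·V_6(8)/8 (volume-to-surface relation), giving 32768·π^3 ≈ 1.01601e+06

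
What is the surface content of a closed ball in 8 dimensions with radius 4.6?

The surface area of an n-ball is 2π^(n/2) r^(n-1) / Γ(n/2). For n=8, r=4.6: 1.41509e+06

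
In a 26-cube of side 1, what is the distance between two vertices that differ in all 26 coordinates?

d = √(1² + 1² + ... + 1²) [26 terms] = √(26·1²) = 1√26 ≈ 5.09902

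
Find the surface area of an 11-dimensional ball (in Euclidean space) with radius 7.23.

The surface area of an n-ball is 2π^(n/2) r^(n-1) / Γ(n/2). For n=11, r=7.23: 8.08873e+09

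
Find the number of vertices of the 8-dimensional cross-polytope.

Number of vertices = 2n = 16.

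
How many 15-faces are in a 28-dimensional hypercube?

Number of 15-faces = C(28,15) · 2^(28-15) = 37442160 · 8192 = 306726174720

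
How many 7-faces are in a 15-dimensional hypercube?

Choose 7 of 15 axes to span the face (C(15,7) = 6435 ways), then fix each of the remaining 8 coordinates at one of its two extreme values (2^8 = 256 ways): 6435·256 = 1647360.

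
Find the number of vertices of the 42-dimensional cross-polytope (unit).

Number of vertices = 2n = 84.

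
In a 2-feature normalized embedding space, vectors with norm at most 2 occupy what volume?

V = 4·π ≈ 12.5664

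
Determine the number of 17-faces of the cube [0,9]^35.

Number of 17-faces = C(35,17) · 2^(35-17) = 4537567650 · 262144 = 1189496134041600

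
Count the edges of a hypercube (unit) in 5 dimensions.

The 5-cube has n·2^(n-1) = 5·2^4 = 5·16 = 80 edges.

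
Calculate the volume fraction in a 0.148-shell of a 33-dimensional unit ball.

1 - (1-0.148)^33 ≈ 0.994936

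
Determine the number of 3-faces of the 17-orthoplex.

Number of 3-faces = 2^(3+1) · C(17,3+1) = 16 · 2380 = 38080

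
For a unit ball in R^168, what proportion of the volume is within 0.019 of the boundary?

1 - (1-0.019)^168 ≈ 0.960153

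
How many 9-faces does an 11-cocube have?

Number of 9-faces = 2^(9+1) · C(11,9+1) = 1024 · 11 = 11264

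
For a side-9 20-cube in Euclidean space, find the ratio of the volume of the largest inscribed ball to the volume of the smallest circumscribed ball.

The radii are 9/2 and 9√20/2, so the volume ratio is (1/√20)^20 = 20^{-20/2} ≈ 9.76562e-14.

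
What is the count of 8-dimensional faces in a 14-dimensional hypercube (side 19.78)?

Number of 8-faces = C(14,8) · 2^(14-8) = 3003 · 64 = 192192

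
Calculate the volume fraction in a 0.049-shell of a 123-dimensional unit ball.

V(inner)/V(outer) = ((1-0.049)/1)^123 ≈ 0.002071, so the shell fraction is 0.997929.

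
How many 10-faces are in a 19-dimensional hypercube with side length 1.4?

Choose 10 of 19 axes to span the face (C(19,10) = 92378 ways), then fix each of the remaining 9 coordinates at one of its two extreme values (2^9 = 512 ways): 92378·512 = 47297536.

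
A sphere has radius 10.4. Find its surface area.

S_3(10.4) = 2·π^(3/2)·(10.4)^2 / Γ(3/2) = 4πr² = 4π·(10.4)² ≈ 1359.18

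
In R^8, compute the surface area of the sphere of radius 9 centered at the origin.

The surface area of an n-ball is 2π^(n/2) r^(n-1) / Γ(n/2). For n=8, r=9: 1594323·π^4 ≈ 1.55302e+08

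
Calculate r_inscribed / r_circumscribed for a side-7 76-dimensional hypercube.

r_in / r_out = (7/2) / (7√76/2) = 1/√76 ≈ 0.114708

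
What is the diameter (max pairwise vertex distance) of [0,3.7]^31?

d = √(3.7² + 3.7² + ... + 3.7²) [31 terms] = √(31·3.7²) = 3.7√31 ≈ 20.6007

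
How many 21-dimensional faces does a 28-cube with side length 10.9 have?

f_21(28-cube) = (28 choose 21) · 2^7 = 151557120.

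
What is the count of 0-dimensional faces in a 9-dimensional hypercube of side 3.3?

f_0(9-cube) = (9 choose 0) · 2^9 = 512.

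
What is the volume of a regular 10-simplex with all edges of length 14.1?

V = (14.1^10 / 10!) · √((10+1) / 2^10) ≈ 8871.04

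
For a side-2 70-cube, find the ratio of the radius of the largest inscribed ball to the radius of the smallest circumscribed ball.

For an n-cube of any side s, the inradius is s/2 and the circumradius is s√n/2, so the ratio is 1/√70 ≈ 0.119523.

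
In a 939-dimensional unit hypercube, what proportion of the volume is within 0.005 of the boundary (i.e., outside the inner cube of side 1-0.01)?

Shell fraction = 1 - (1-0.01)^939 ≈ 0.99992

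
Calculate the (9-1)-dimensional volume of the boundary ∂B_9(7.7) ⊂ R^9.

S_9(7.7) = 2·π^(9/2)·(7.7)^8 / Γ(9/2) ≈ 3.66848e+08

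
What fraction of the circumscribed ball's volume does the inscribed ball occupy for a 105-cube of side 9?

V_in / V_out = (r_in/r_out)^105 = (1/√105)^105 = 105^(-105/2) ≈ 7.71901e-107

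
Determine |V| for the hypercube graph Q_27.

Number of vertices = 2^27 = 134217728.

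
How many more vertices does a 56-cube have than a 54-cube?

The 56-cube has 2^56 = 72057594037927936 vertices. The 54-cube has 2^54 = 18014398509481984 vertices. Difference: 72057594037927936 - 18014398509481984 = 54043195528445952.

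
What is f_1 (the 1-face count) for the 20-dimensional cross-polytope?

An n-cross-polytope has 2^(k+1)·C(n,k+1) k-faces. Here 2^2·C(20,2) = 4·190 = 760.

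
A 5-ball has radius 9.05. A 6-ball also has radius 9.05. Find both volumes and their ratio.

V_5(9.05) ≈ 319552. V_6(9.05) ≈ 2.83916e+06. Ratio V_5/V_6 ≈ 0.1126.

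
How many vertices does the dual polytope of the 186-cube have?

The 186-dimensional cross-polytope has 2n = 2·186 = 372 vertices.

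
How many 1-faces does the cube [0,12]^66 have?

Each of the 2^66 = 73786976294838206464 vertices has degree 66; total edges = 66·2^66/2 = 2434970217729660813312.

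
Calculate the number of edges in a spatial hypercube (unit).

An n-cube has n·2^(n-1) edges. With n = 3: 3·4 = 12.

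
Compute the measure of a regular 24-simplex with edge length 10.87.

Volume = 10.87^24 · √(25/2^24) / 24! ≈ 0.0145685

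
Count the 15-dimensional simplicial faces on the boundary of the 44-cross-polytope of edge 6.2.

f_15(44-orthoplex) = 2^16 · (44 choose 16) = 27309821520379904.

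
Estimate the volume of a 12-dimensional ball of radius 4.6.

The n-ball volume is π^(n/2)·r^n/Γ(n/2+1). With n=12, r=4.6: V ≈ 1.19856e+08.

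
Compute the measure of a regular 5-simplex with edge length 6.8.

For a regular n-simplex with edge a, V = (a^n / n!)·√((n+1)/2^n). With a=6.8, n=5: V ≈ 52.4643.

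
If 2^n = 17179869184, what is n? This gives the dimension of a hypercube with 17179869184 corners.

n = log_2(17179869184) = 34.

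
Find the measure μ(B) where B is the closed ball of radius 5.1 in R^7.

V_7(5.1) = π^(7/2) · (5.1)^7 / Γ(7/2 + 1) ≈ 424006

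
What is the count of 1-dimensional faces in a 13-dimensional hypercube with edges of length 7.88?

Number of 1-faces = C(13,1) · 2^(13-1) = 13 · 4096 = 53248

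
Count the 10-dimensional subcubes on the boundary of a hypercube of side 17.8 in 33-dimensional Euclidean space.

Choose 10 of 33 axes to span the face (C(33,10) = 92561040 ways), then fix each of the remaining 23 coordinates at one of its two extreme values (2^23 = 8388608 ways): 92561040·8388608 = 776458280632320.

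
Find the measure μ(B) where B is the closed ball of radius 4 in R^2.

V = 16·π ≈ 50.2655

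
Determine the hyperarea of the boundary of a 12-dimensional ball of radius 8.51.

The surface area of an n-ball is 2π^(n/2) r^(n-1) / Γ(n/2). For n=12, r=8.51: 2.71627e+11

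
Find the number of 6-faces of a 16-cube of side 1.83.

f_6(16-cube) = (16 choose 6) · 2^10 = 8200192.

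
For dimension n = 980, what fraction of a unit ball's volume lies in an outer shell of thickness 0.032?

1 - (1-0.032)^980 ≈ 1 - 1.438e-14 ≈ (100 - 1.44e-12)%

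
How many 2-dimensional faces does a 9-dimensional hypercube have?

f_2(9-cube) = (9 choose 2) · 2^7 = 4608.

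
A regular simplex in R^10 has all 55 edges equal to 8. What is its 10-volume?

V = (8^10 / 10!) · √((10+1) / 2^10) ≈ 30.6678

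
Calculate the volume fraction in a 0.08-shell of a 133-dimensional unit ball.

1 - (1-0.08)^133 ≈ 0.999985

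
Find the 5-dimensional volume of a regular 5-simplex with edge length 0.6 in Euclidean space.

Volume = 0.6^5 · √(6/2^5) / 5! ≈ 0.000280592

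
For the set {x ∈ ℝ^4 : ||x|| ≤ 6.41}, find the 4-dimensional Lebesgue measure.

The n-ball volume is π^(n/2)·r^n/Γ(n/2+1). With n=4, r=6.41: V ≈ 8331.09.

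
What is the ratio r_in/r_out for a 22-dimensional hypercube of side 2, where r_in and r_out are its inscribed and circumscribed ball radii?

For an n-cube of any side s, the inradius is s/2 and the circumradius is s√n/2, so the ratio is 1/√22 ≈ 0.213201.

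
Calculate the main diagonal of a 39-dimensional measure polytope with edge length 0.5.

||(0.5,0.5,...,0.5)|| = √(39)·0.5 ≈ 3.1225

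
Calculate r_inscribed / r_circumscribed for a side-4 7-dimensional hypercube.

r_in = 4/2 (half the side); r_out = 4√7/2 (half the diagonal). Ratio = 1/√7 ≈ 0.377964.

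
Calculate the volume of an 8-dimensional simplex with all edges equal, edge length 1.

V_8 = √(9) · 1^8 / (8! · 2^(8/2)) ≈ 4.6503e-06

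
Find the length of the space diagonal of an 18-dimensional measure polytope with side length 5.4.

Diagonal = √18 · 5.4 ≈ 22.9103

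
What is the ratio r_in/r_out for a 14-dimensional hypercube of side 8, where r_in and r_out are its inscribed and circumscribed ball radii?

r_in / r_out = (8/2) / (8√14/2) = 1/√14 ≈ 0.267261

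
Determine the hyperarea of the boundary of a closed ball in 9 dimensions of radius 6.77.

S_9(6.77) = 2·π^(9/2)·(6.77)^8 / Γ(9/2) ≈ 1.30999e+08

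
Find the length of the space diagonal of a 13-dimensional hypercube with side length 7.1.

The space diagonal of an n-cube of side s is s√n. Here 7.1·√13 ≈ 25.5994.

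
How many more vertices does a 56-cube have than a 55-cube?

The 56-cube has 2^56 = 72057594037927936 vertices. The 55-cube has 2^55 = 36028797018963968 vertices. Difference: 72057594037927936 - 36028797018963968 = 36028797018963968.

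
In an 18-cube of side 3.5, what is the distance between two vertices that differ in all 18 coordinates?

d = √(3.5² + 3.5² + ... + 3.5²) [18 terms] = √(18·3.5²) = 3.5√18 ≈ 14.8492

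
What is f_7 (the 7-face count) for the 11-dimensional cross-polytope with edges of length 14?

Number of 7-faces = 2^(7+1) · C(11,7+1) = 256 · 165 = 42240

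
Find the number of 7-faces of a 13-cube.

Number of 7-faces = C(13,7) · 2^(13-7) = 1716 · 64 = 109824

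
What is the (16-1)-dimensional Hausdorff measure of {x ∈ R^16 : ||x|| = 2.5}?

The surface area of an n-ball is 2π^(n/2) r^(n-1) / Γ(n/2). For n=16, r=2.5: 6103515625·π^8/16515072 ≈ 3.5067e+06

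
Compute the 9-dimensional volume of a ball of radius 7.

The n-ball volume is π^(n/2)·r^n/Γ(n/2+1). With n=9, r=7: V = 184473632·π^4/135 ≈ 1.33107e+08.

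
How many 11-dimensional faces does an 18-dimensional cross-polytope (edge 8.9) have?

Each 11-face is the convex hull of 12 vertices, one chosen as ±e_i from each of 12 distinct axes: 2^12·C(18,12) = 76038144.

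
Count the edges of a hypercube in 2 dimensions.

The 2-cube has n·2^(n-1) = 2·2^1 = 2·2 = 4 edges.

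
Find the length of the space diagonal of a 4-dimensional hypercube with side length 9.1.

d = √(9.1² + 9.1² + ... + 9.1²) [4 terms] = √(4·9.1²) = 9.1√4 = 18.2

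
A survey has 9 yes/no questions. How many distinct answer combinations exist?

Number of vertices = 2^9 = 512.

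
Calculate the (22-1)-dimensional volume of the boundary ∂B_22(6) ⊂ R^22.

The surface area of an n-ball is 2π^(n/2) r^(n-1) / Γ(n/2). For n=22, r=6: 2115832430592·π^11/175 ≈ 3.55707e+15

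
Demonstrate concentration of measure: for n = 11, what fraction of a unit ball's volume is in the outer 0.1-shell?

1 - (1-0.1)^11 ≈ 0.686189 ≈ 68.62%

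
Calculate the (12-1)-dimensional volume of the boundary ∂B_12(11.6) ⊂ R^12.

S_12(11.6) = 2·π^(12/2)·(11.6)^11 / Γ(12/2) ≈ 8.19947e+12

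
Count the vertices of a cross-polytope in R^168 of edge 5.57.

The 168-dimensional cross-polytope has 2n = 2·168 = 336 vertices.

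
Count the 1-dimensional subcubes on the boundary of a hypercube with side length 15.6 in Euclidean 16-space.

Number of 1-faces = C(16,1) · 2^(16-1) = 16 · 32768 = 524288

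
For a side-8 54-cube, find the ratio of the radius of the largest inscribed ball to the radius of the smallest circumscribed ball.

r_in / r_out = (8/2) / (8√54/2) = 1/√54 ≈ 0.136083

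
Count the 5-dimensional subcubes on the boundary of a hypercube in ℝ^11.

f_5(11-cube) = (11 choose 5) · 2^6 = 29568.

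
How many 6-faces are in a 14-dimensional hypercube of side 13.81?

f_6(14-cube) = (14 choose 6) · 2^8 = 768768.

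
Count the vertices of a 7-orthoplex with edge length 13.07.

The 7-dimensional cross-polytope has 2n = 2·7 = 14 vertices.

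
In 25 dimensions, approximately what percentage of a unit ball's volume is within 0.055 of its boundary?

1 - (1-0.055)^25 ≈ 0.756894 ≈ 75.69%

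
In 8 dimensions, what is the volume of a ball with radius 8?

Volume = π^{8/2}·(8)^8/Γ(5) = 2097152·π^4/3 ≈ 6.80939e+07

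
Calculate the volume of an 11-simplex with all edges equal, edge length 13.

Volume = 13^11 · √(12/2^11) / 11! ≈ 3436.74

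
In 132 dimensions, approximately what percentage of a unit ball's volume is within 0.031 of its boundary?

1 - (1-0.031)^132 ≈ 0.984342 ≈ 98.43%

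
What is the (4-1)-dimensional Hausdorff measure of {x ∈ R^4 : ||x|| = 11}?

|∂B_4(11)| = 2662·π^2 ≈ 26272.9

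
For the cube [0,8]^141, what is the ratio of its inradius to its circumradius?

For an n-cube of any side s, the inradius is s/2 and the circumradius is s√n/2, so the ratio is 1/√141 ≈ 0.0842152.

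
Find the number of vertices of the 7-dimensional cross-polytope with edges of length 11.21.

The 7-dimensional cross-polytope has 2n = 2·7 = 14 vertices.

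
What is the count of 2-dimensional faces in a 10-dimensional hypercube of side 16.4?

Choose 2 of 10 axes to span the face (C(10,2) = 45 ways), then fix each of the remaining 8 coordinates at one of its two extreme values (2^8 = 256 ways): 45·256 = 11520.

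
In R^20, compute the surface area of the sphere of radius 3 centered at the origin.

|∂B_20(3)| = 14348907·π^10/2240 ≈ 5.99887e+08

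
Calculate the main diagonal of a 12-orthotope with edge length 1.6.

||(1.6,1.6,...,1.6)|| = √(12)·1.6 ≈ 5.54256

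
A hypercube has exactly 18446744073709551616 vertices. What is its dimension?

2^n = 18446744073709551616 ⇒ n = log_2(18446744073709551616) = 64.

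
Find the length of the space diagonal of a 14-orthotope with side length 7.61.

||(7.61,7.61,...,7.61)|| = √(14)·7.61 ≈ 28.474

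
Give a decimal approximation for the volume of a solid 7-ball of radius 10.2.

V_7(10.2) = π^(7/2) · (10.2)^7 / Γ(7/2 + 1) ≈ 5.42727e+07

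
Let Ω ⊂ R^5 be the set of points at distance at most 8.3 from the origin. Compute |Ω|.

The n-ball volume is π^(n/2)·r^n/Γ(n/2+1). With n=5, r=8.3: V ≈ 207343.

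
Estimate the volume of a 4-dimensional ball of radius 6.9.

The n-ball volume is π^(n/2)·r^n/Γ(n/2+1). With n=4, r=6.9: V ≈ 11185.8.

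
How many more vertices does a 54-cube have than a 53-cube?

The 54-cube has 2^54 = 18014398509481984 vertices. The 53-cube has 2^53 = 9007199254740992 vertices. Difference: 18014398509481984 - 9007199254740992 = 9007199254740992.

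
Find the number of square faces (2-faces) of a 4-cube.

Number of 2-faces = C(4,2) · 2^(4-2) = 6 · 4 = 24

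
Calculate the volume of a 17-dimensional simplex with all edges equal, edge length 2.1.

Volume = 2.1^17 · √(18/2^17) / 17! ≈ 9.89785e-12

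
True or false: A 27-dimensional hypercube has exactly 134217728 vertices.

True. The 27-cube has 2^27 = 134217728 vertices.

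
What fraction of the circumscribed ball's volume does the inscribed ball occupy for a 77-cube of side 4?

Volume scales as r^n, and r_in/r_out = 1/√77, giving (1/√77)^77 ≈ 2.34481e-73.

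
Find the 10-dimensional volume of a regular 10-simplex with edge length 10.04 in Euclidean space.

V = (10.04^10 / 10!) · √((10+1) / 2^10) ≈ 297.249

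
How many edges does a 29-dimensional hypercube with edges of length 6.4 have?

Each of the 2^29 = 536870912 vertices has degree 29; total edges = 29·2^29/2 = 7784628224.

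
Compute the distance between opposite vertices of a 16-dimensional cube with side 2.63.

The space diagonal of an n-cube of side s is s√n. Here 2.63·√16 = 10.52.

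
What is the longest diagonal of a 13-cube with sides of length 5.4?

Diagonal = √13 · 5.4 ≈ 19.47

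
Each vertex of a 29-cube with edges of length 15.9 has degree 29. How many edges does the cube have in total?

An n-cube has n·2^(n-1) edges. With n = 29: 29·268435456 = 7784628224.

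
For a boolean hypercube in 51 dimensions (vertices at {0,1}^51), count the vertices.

An n-cube has 2^n vertices; for n = 51 that is 2^51 = 2251799813685248.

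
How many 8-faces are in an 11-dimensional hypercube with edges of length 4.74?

Choose 8 of 11 axes to span the face (C(11,8) = 165 ways), then fix each of the remaining 3 coordinates at one of its two extreme values (2^3 = 8 ways): 165·8 = 1320.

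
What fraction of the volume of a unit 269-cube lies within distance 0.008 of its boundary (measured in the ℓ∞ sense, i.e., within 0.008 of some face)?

1 - (1 - 2·0.008)^269 = 1 - 0.984^269 ≈ 0.986948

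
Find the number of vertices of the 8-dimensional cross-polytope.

The 8-dimensional cross-polytope has 2n = 2·8 = 16 vertices.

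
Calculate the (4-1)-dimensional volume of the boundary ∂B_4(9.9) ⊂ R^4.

S = n·V_n(r)/r = 4·V_4(9.9)/9.9 (volume-to-surface relation), giving 19152.9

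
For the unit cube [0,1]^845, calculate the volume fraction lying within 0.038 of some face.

The inner cube has side 1-2·0.038 = 0.924 and volume (0.924)^845 ≈ 9.836e-30, so the shell holds 1 - 9.836e-30 of the volume.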